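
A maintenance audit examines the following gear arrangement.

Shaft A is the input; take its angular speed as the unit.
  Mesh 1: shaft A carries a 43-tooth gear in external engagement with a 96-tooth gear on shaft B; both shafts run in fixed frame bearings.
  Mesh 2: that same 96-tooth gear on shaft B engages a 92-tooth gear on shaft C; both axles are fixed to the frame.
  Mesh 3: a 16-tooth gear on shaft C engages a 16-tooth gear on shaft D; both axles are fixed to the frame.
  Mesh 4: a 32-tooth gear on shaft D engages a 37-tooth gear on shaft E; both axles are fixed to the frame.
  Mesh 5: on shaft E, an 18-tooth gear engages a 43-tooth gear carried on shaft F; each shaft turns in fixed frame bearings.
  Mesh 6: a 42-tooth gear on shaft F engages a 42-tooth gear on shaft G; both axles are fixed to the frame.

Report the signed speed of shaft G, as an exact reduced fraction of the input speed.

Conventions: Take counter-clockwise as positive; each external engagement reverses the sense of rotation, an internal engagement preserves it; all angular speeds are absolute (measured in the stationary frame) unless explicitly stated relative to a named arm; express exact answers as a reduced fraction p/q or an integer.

6-mesh fixed-axis compound train (all bearings frame-fixed)
mesh 1 [43T→96T]: |ω|/ω_in = 1×43/96 = 43/96, sense flips to −
mesh 2 [96T→92T]: |ω|/ω_in = (43/96)×96/92 = 43/92, sense flips to +
mesh 3 [16T→16T]: |ω|/ω_in = (43/92)×16/16 = 43/92, sense flips to −
mesh 4 [32T→37T]: |ω|/ω_in = (43/92)×32/37 = 344/851, sense flips to +
mesh 5 [18T→43T]: |ω|/ω_in = (344/851)×18/43 = 144/851, sense flips to −
mesh 6 [42T→42T]: |ω|/ω_in = (144/851)×42/42 = 144/851, sense flips to +
signed output speed (× input speed) = 144/851

144/851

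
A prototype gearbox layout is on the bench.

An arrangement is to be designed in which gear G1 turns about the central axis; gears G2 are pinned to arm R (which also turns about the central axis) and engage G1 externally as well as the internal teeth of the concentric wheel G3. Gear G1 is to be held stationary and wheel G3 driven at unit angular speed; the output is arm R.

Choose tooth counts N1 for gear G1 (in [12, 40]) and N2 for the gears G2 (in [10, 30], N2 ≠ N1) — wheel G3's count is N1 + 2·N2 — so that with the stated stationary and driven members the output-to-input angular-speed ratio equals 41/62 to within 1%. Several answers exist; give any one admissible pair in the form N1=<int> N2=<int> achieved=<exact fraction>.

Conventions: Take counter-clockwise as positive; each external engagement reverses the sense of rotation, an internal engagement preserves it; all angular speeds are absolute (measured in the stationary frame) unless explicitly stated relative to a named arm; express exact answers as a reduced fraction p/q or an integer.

N1=21 N2=10 achieved=41/62

design class (target 41/62): planetary set
Willis with ω_sun = 0: ω_arm/ω_ring = N3/(N1+N3); set equal to 41/62  ⇒  N3/N1 = (41/62)/(1 − 41/62) = 41/21
N3 = N1 + 2·N2  ⇒  N2/N1 = (N3/N1 − 1)/2 = (41/21 − 1)/2 = 10/21
smallest multiple with N1 ≥ 12 and N2 ≥ 10: k = 1  ⇒  N1 = 1·21 = 21, N2 = 1·10 = 10 (N1 ≤ 40, N2 ≤ 30, N2 ≠ N1 ✓), N3 = 21 + 2·10 = 41
check: N3/(N1+N3) with N1 = 21, N3 = 41 gives 41/62; |achieved − target| = 0 ≤ 41/6200 ✓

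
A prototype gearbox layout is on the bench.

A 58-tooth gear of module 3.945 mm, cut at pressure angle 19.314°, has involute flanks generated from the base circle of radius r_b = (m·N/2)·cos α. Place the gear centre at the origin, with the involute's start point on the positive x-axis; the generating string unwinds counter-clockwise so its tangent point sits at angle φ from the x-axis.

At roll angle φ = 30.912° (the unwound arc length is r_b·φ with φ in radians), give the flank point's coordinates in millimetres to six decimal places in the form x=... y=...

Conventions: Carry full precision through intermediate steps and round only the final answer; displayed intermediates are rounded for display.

x=122.554507 y=5.488909

topology: single-mesh involute geometry — m = 3.945, N = 58
pitch radius r_p = m·N/2 = 3.945·58/2 = 114.405000
base radius r_b = r_p·cos α = 114.405000·cos 19.314° = 107.966305
roll angle φ = 30.912° = 0.53951618 rad
x = r_b·(cos φ + φ·sin φ) = 122.554507
y = r_b·(sin φ − φ·cos φ) = 5.488909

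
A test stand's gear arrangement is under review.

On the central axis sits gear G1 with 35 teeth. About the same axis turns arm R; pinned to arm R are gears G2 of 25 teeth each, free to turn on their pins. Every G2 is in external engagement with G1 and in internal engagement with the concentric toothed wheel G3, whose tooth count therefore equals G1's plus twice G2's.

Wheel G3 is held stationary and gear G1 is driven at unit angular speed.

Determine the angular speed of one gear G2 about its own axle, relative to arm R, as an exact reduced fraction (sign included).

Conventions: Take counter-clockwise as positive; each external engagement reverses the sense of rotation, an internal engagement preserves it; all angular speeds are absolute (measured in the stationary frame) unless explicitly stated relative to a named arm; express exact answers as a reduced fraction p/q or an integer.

class = planetary set [G3 = 35+2·25 = 85; Willis about the carrier]
ring teeth: 35 + 2·25 = 85
35(ω_sun−ω_arm) = −85(ω_ring−ω_arm),  ω_ring = 0, ω_sun = 1
35(1−ω_arm) = −85(0−ω_arm)  ⇒  120·ω_arm = 35  ⇒  ω_arm = 7/24
sun–planet mesh: 35·(1−7/24) = −25·(ω_p−ω_arm)  ⇒  ω_p−ω_arm = -119/120
exact speed ratio = -119/120

-119/120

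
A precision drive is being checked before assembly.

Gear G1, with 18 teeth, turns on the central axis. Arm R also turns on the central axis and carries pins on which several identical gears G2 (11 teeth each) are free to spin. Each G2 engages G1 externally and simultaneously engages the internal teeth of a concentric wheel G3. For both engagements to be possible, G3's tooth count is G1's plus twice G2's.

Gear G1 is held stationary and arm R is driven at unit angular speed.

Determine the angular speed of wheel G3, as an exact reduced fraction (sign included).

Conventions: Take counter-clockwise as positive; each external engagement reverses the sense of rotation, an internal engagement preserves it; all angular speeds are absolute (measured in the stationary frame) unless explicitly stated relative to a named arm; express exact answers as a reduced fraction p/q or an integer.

recognized (axles ride arm R): planetary set, 18/11/40 teeth
ring teeth: 18 + 2·11 = 40
18(ω_sun−ω_arm) = −40(ω_ring−ω_arm),  ω_sun = 0, ω_arm = 1
ω_ring = 1 − (18/40)(0−1) = 29/20
exact speed ratio = 29/20

29/20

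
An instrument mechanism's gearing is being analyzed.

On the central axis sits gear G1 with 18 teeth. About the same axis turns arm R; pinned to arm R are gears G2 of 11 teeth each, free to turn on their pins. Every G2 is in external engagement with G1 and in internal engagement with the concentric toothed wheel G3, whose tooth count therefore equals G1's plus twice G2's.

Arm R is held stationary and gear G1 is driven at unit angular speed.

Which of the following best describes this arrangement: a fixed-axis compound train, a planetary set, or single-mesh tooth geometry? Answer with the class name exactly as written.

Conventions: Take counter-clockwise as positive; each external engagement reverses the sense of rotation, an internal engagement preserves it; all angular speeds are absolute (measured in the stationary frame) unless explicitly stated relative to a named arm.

topology: planetary set — G1 18T / G2 11T / G3 40T, arm = carrier (Willis)
classification: planetary set

planetary set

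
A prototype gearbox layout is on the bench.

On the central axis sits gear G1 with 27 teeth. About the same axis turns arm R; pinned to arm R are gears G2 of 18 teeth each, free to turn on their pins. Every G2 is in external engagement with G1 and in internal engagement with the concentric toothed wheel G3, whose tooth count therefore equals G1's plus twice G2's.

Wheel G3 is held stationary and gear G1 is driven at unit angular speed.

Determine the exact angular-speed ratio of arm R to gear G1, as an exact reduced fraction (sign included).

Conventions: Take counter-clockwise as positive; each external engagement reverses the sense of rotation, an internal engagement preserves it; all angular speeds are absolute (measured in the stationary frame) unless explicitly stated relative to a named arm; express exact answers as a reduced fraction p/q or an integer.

recognized (axles ride arm R): planetary set, 27/18/63 teeth
ring teeth: 27 + 2·18 = 63
27(ω_sun−ω_arm) = −63(ω_ring−ω_arm),  ω_ring = 0, ω_sun = 1
27(1−ω_arm) = −63(0−ω_arm)  ⇒  90·ω_arm = 27  ⇒  ω_arm = 3/10
ω_out/ω_in = 3/10

3/10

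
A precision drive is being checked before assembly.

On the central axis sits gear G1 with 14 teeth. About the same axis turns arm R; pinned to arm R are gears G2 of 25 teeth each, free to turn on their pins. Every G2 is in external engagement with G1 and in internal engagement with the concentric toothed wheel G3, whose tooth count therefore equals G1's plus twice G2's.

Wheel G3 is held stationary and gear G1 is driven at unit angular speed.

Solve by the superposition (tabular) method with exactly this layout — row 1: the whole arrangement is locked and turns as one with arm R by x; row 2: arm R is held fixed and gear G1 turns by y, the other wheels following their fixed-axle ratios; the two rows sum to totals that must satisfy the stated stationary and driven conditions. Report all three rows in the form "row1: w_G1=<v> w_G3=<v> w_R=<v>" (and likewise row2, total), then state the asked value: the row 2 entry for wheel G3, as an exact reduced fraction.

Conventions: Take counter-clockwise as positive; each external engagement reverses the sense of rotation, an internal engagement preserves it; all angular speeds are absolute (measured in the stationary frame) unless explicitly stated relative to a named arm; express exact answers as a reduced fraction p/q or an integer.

planetary set (14T centre, 25T on arm, 64T internal) — Willis relation
superposition row 1 [locked train]: every member turns x
row 2: sun turns y, ring = −(14/64)·y, arm 0
boundary: total ω_ring = x − (14/64)·y = 0 and total ω_sun = x + y = 1  ⇒  y = 32/39, x = 7/39
row 2 ring = −(14/64)·32/39 = -7/39
totals (row 1 + row 2): sun 7/39 + 32/39 = 1, ring 7/39 + (-7/39) = 0, arm 7/39 + 0 = 7/39
asked cell (row2, ring) = -7/39

row1: w_G1=7/39 w_G3=7/39 w_R=7/39
row2: w_G1=32/39 w_G3=-7/39 w_R=0
total: w_G1=1 w_G3=0 w_R=7/39
asked value: -7/39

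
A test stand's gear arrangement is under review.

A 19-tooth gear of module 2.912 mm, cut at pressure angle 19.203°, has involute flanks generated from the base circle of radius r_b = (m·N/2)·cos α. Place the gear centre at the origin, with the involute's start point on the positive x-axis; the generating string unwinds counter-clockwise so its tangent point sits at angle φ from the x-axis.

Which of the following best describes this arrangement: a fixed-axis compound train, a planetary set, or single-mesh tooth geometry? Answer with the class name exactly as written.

class = single-mesh tooth geometry [base-circle involute, m = 2.912, 19T]
classification: single-mesh tooth geometry

single-mesh tooth geometry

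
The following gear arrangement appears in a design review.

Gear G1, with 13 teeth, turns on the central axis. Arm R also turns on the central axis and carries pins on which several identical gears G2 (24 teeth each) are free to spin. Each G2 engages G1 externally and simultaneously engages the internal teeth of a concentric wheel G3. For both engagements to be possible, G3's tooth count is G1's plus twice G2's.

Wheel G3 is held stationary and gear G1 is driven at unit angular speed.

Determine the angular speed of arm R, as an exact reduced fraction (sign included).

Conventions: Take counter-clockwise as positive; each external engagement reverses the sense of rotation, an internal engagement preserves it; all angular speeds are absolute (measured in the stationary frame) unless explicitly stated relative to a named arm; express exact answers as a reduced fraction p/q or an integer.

topology: planetary set — G1 13T / G2 24T / G3 61T, arm = carrier (Willis)
ring teeth: 13 + 2·24 = 61
13(ω_sun−ω_arm) = −61(ω_ring−ω_arm),  ω_ring = 0, ω_sun = 1
13(1−ω_arm) = −61(0−ω_arm)  ⇒  74·ω_arm = 13  ⇒  ω_arm = 13/74
exact speed ratio = 13/74

13/74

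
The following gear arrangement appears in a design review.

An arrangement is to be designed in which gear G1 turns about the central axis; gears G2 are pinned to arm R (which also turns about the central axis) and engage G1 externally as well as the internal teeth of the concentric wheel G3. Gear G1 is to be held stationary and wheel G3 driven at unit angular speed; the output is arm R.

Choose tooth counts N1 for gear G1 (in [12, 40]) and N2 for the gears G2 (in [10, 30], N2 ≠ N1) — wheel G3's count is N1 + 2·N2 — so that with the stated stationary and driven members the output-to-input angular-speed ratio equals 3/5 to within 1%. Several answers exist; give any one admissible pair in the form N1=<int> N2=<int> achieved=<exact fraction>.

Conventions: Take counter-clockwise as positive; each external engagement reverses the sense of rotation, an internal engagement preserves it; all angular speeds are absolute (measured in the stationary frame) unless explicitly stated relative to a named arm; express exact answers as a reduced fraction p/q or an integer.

N1=40 N2=10 achieved=3/5

topology: planetary set — design target 3/5, arm = carrier (Willis)
Willis with ω_sun = 0: ω_arm/ω_ring = N3/(N1+N3); set equal to 3/5  ⇒  N3/N1 = (3/5)/(1 − 3/5) = 3/2
N3 = N1 + 2·N2  ⇒  N2/N1 = (N3/N1 − 1)/2 = (3/2 − 1)/2 = 1/4
smallest multiple with N1 ≥ 12 and N2 ≥ 10: k = 10  ⇒  N1 = 10·4 = 40, N2 = 10·1 = 10 (N1 ≤ 40, N2 ≤ 30, N2 ≠ N1 ✓), N3 = 40 + 2·10 = 60
check: N3/(N1+N3) with N1 = 40, N3 = 60 gives 3/5; |achieved − target| = 0 ≤ 3/500 ✓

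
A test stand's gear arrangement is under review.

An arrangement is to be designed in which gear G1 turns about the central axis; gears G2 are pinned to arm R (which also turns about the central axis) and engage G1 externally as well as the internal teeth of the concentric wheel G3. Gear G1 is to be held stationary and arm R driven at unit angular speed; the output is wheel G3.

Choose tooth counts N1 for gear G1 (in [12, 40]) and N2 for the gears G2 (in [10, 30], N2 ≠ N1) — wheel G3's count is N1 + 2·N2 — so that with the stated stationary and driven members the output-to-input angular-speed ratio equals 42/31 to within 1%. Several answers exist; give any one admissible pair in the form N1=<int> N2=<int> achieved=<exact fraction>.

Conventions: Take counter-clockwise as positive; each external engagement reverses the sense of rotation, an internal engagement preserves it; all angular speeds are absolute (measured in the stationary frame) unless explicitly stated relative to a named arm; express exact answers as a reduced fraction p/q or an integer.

design class (target 42/31): planetary set
Willis with ω_sun = 0: ω_ring/ω_arm = (N1+N3)/N3; set equal to 42/31  ⇒  N3/N1 = 1/(42/31 − 1) = 31/11
N3 = N1 + 2·N2  ⇒  N2/N1 = (N3/N1 − 1)/2 = (31/11 − 1)/2 = 10/11
smallest multiple with N1 ≥ 12 and N2 ≥ 10: k = 2  ⇒  N1 = 2·11 = 22, N2 = 2·10 = 20 (N1 ≤ 40, N2 ≤ 30, N2 ≠ N1 ✓), N3 = 22 + 2·20 = 62
check: (N1+N3)/N3 with N1 = 22, N3 = 62 gives 42/31; |achieved − target| = 0 ≤ 21/1550 ✓

N1=22 N2=20 achieved=42/31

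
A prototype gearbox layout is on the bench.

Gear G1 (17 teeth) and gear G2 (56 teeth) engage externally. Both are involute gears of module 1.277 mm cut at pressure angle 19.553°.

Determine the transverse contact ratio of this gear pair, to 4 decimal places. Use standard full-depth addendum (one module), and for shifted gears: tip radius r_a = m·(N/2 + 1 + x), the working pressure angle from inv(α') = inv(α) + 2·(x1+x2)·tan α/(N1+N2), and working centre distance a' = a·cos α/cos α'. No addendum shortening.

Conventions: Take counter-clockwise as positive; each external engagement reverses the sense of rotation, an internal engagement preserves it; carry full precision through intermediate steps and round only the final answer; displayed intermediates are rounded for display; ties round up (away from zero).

recognized (one external pair, fixed centres): single-mesh tooth geometry, m = 1.277, N1 = 17, N2 = 56
base radii: r_b1 = 10.228546, r_b2 = 33.694034
tip radii: r_a1 = 12.131500, r_a2 = 37.033000
no profile shift: α' = α, a' = a
action lengths: √(r_a1²−r_b1²) = 6.523047, √(r_a2²−r_b2²) = 15.367341
base pitch p_b = π·m·cos α = 3.780462
CR = (6.523047 + 15.367341 − 46.610500·sin 19.55300°)/3.780462 = 1.664042
contact ratio ≈ 1.6640

1.6640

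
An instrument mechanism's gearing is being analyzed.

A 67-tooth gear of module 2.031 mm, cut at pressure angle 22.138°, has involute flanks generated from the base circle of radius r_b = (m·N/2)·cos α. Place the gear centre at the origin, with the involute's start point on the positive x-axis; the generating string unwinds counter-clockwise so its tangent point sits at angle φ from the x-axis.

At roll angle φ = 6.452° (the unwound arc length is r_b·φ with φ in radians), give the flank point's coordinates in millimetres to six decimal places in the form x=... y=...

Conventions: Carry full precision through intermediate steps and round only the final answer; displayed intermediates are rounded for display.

x=63.420947 y=0.029960

class = single-mesh tooth geometry [base-circle involute, m = 2.031, 67T]
pitch radius r_p = m·N/2 = 2.031·67/2 = 68.038500
base radius r_b = r_p·cos α = 68.038500·cos 22.138° = 63.022627
roll angle φ = 6.452° = 0.11260864 rad
x = r_b·(cos φ + φ·sin φ) = 63.420947
y = r_b·(sin φ − φ·cos φ) = 0.029960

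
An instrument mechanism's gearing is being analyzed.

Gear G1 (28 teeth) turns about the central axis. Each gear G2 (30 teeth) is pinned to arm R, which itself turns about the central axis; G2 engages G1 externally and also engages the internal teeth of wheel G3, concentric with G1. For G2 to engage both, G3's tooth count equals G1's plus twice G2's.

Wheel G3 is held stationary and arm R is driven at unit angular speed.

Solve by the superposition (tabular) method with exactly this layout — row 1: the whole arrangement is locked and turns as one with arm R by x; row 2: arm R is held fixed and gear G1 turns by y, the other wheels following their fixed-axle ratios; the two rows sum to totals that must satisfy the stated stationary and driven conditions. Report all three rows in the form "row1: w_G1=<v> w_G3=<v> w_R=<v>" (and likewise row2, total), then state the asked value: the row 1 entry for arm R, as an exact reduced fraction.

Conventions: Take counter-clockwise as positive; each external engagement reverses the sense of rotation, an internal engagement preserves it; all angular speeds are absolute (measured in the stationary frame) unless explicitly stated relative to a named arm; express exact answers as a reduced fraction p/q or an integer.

planetary set (28T centre, 30T on arm, 88T internal) — Willis relation
row 1 — lock + rotate with arm: ω_sun = ω_ring = ω_arm = x
row 2 (arm held, sun turns y): ω_ring = −(28/88)·y, ω_arm = 0
boundary: total ω_ring = x − (28/88)·y = 0 and total ω_arm = x = 1  ⇒  y = 22/7, x = 1
row 2 ring = −(28/88)·22/7 = -1
totals (row 1 + row 2): sun 1 + 22/7 = 29/7, ring 1 + (-1) = 0, arm 1 + 0 = 1
asked cell (row1, arm) = 1

row1: w_G1=1 w_G3=1 w_R=1
row2: w_G1=22/7 w_G3=-1 w_R=0
total: w_G1=29/7 w_G3=0 w_R=1
asked value: 1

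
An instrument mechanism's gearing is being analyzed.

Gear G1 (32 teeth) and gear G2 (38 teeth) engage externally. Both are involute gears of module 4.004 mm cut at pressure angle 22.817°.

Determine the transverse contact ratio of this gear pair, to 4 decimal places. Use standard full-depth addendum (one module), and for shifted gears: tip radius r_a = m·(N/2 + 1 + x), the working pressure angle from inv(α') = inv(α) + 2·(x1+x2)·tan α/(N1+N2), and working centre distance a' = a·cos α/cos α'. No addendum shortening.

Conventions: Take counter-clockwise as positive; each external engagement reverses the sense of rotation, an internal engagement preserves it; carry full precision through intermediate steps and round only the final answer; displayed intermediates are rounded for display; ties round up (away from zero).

recognized (one external pair, fixed centres): single-mesh tooth geometry, m = 4.004, N1 = 32, N2 = 38
base radii: r_b1 = 59.050872, r_b2 = 70.122911
tip radii: r_a1 = 68.068000, r_a2 = 80.080000
no profile shift: α' = α, a' = a
action lengths: √(r_a1²−r_b1²) = 33.856271, √(r_a2²−r_b2²) = 38.672778
base pitch p_b = π·m·cos α = 11.594612
CR = (33.856271 + 38.672778 − 140.140000·sin 22.81700°)/11.594612 = 1.568339
contact ratio ≈ 1.5683

1.5683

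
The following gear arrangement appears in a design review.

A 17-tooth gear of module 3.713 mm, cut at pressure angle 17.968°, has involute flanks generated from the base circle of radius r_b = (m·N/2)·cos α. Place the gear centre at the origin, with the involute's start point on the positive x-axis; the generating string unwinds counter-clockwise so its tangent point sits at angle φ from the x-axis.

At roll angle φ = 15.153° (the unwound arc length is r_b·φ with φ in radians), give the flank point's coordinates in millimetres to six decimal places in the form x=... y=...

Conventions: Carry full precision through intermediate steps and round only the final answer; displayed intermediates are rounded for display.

x=31.052881 y=0.183821

class = single-mesh tooth geometry [base-circle involute, m = 3.713, 17T]
pitch radius r_p = m·N/2 = 3.713·17/2 = 31.560500
base radius r_b = r_p·cos α = 31.560500·cos 17.968° = 30.021261
roll angle φ = 15.153° = 0.26446974 rad
x = r_b·(cos φ + φ·sin φ) = 31.052881
y = r_b·(sin φ − φ·cos φ) = 0.183821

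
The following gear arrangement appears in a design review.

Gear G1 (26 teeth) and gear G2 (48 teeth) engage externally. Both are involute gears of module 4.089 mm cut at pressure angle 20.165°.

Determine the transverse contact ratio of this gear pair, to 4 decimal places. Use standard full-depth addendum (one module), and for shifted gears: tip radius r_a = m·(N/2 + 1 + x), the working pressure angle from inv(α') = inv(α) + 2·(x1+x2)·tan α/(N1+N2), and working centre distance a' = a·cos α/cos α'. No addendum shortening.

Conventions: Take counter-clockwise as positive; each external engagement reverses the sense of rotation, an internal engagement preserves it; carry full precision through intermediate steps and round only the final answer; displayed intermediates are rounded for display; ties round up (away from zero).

topology: single-mesh involute geometry — m = 4.089, 26T/48T pair
base radii: r_b1 = 49.898677, r_b2 = 92.120634
tip radii: r_a1 = 57.246000, r_a2 = 102.225000
no profile shift: α' = α, a' = a
action lengths: √(r_a1²−r_b1²) = 28.057558, √(r_a2²−r_b2²) = 44.314100
base pitch p_b = π·m·cos α = 12.058563
CR = (28.057558 + 44.314100 − 151.293000·sin 20.16500°)/12.058563 = 1.676585
contact ratio ≈ 1.6766

1.6766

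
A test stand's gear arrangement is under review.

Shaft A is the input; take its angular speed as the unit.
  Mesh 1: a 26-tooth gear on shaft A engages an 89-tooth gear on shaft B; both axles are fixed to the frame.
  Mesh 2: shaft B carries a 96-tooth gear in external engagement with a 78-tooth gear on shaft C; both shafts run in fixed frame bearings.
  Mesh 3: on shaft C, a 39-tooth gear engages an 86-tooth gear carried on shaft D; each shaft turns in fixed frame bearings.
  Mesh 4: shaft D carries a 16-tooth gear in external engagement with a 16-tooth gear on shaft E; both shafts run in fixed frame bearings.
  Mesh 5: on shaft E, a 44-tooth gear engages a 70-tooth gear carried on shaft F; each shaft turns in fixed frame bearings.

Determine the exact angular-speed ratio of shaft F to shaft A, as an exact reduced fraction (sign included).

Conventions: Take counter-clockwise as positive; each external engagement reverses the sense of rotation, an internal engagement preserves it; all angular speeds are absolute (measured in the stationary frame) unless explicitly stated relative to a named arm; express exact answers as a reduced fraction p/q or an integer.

class = fixed-axis compound train [5 meshes; 5 ratios multiply, 5 sense flips]
mesh 1 [26T→89T]: running ratio 26/89, sense −
mesh 2 [96T→78T]: running ratio 32/89, sense +
mesh 3 [39T→86T]: running ratio 624/3827, sense −
mesh 4 [16T→16T]: running ratio 624/3827, sense +
mesh 5 [44T→70T]: running ratio 13728/133945, sense −
ω_out/ω_in = -13728/133945

-13728/133945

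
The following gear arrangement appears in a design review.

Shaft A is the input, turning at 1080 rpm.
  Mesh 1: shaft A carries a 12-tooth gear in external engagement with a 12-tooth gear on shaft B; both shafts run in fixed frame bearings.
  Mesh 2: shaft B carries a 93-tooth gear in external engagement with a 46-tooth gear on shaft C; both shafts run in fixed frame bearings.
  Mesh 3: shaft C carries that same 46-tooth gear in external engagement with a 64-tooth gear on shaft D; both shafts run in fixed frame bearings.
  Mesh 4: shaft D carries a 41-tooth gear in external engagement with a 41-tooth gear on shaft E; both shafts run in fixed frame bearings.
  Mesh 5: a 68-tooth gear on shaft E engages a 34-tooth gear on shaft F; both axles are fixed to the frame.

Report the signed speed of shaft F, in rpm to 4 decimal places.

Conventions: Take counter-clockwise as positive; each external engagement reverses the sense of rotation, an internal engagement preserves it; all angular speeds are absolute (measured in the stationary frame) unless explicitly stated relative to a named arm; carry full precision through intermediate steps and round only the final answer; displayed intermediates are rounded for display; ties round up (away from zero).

recognized (6 fixed axles, 5 meshes): fixed-axis compound train
mesh 1 [12T→12T]: ω = 1080.0000×12/12 = 1080.0000 rpm, sense flips to −
mesh 2 [93T→46T]: ω = 1080.0000×93/46 = 2183.4783 rpm, sense flips to +
mesh 3 [46T→64T]: ω = 2183.4783×46/64 = 1569.3750 rpm, sense flips to −
mesh 4 [41T→41T]: ω = 1569.3750×41/41 = 1569.3750 rpm, sense flips to +
mesh 5 [68T→34T]: ω = 1569.3750×68/34 = 3138.7500 rpm, sense flips to −
signed output speed = -3138.7500 rpm

-3138.7500 rpm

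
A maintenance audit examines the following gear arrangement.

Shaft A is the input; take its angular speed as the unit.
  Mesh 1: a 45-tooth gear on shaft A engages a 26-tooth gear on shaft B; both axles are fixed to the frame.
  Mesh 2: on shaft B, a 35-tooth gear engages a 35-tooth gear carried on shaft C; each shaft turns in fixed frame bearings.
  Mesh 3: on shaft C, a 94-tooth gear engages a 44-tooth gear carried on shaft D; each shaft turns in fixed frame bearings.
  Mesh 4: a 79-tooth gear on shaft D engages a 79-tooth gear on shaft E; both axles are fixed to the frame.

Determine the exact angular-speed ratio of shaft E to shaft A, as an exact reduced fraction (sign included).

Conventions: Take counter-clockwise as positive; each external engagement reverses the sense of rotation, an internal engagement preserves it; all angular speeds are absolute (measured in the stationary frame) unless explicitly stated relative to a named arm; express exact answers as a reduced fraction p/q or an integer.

class = fixed-axis compound train [4 meshes; 4 ratios multiply, 4 sense flips]
mesh 1 [45T→26T]: running ratio 45/26, sense −
mesh 2 [35T→35T]: running ratio 45/26, sense +
mesh 3 [94T→44T]: running ratio 2115/572, sense −
mesh 4 [79T→79T]: running ratio 2115/572, sense +
ω_out/ω_in = 2115/572

2115/572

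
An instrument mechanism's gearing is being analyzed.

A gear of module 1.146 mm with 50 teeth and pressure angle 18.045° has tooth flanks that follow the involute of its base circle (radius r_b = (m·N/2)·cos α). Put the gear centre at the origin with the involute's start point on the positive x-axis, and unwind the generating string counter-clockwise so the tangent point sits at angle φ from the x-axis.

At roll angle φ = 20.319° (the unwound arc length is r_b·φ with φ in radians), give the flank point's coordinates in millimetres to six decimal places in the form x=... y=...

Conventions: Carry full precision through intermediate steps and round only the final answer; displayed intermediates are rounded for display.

class = single-mesh tooth geometry [base-circle involute, m = 1.146, 50T]
pitch radius r_p = m·N/2 = 1.146·50/2 = 28.650000
base radius r_b = r_p·cos α = 28.650000·cos 18.045° = 27.240807
roll angle φ = 20.319° = 0.35463345 rad
x = r_b·(cos φ + φ·sin φ) = 28.900293
y = r_b·(sin φ − φ·cos φ) = 0.399914

x=28.900293 y=0.399914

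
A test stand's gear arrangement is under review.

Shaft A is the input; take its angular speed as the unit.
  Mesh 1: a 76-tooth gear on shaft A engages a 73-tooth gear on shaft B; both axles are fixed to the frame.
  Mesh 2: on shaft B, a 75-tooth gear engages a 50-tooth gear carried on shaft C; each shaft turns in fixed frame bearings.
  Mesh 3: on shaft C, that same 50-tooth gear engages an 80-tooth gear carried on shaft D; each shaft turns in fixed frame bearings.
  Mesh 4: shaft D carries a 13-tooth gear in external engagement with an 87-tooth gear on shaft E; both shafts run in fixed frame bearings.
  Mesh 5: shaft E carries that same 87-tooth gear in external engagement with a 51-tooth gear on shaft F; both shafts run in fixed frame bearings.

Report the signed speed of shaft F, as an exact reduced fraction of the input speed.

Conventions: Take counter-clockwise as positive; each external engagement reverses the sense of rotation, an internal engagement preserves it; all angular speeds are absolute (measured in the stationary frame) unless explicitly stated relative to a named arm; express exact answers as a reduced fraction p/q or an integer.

5-mesh fixed-axis compound train (all bearings frame-fixed)
mesh 1 [76T→73T]: |ω|/ω_in = 1×76/73 = 76/73, sense flips to −
mesh 2 [75T→50T]: |ω|/ω_in = (76/73)×75/50 = 114/73, sense flips to +
mesh 3 [50T→80T]: |ω|/ω_in = (114/73)×50/80 = 285/292, sense flips to −
mesh 4 [13T→87T]: |ω|/ω_in = (285/292)×13/87 = 1235/8468, sense flips to +
mesh 5 [87T→51T]: |ω|/ω_in = (1235/8468)×87/51 = 1235/4964, sense flips to −
signed output speed (× input speed) = -1235/4964

-1235/4964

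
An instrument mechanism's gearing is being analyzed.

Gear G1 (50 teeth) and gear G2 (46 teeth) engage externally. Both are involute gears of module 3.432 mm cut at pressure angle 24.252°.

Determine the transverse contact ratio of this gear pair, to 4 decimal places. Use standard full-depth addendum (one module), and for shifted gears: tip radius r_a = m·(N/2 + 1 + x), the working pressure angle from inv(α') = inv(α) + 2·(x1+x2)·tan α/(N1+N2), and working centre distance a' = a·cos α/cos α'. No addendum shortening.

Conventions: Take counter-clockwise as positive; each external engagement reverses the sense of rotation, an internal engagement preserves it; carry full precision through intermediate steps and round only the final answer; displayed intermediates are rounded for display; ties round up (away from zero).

single-mesh involute tooth geometry (50T engaging 46T at module 3.432)
base radii: r_b1 = 78.227953, r_b2 = 71.969717
tip radii: r_a1 = 89.232000, r_a2 = 82.368000
no profile shift: α' = α, a' = a
action lengths: √(r_a1²−r_b1²) = 42.927115, √(r_a2²−r_b2²) = 40.060545
base pitch p_b = π·m·cos α = 9.830415
CR = (42.927115 + 40.060545 − 164.736000·sin 24.25200°)/9.830415 = 1.558656
contact ratio ≈ 1.5587

1.5587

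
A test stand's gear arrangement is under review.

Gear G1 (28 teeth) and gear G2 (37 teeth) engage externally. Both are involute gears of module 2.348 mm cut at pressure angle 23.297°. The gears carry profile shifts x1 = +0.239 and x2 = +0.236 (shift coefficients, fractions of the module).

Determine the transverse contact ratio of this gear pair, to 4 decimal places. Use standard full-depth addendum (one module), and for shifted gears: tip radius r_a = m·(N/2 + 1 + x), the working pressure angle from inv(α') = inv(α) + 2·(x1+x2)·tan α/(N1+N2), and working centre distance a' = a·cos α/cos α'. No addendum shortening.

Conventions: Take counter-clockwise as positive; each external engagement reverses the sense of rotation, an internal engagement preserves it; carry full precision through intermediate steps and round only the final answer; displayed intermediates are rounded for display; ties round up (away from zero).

1.4716

class = single-mesh tooth geometry [involute pair 28T × 37T, m = 2.348]
base radii: r_b1 = 30.191850, r_b2 = 39.896373
tip radii: r_a1 = 35.781172, r_a2 = 46.340128
inv(α') = inv(23.297°) + 2·(+0.239+0.236)·tan α/(28+37) = 0.03029009  ⇒  α' = 25.08262°
a' = a·cos α / cos α' = 76.3100·cos 23.297°/cos 25.08262° = 77.385915
action lengths: √(r_a1²−r_b1²) = 19.202720, √(r_a2²−r_b2²) = 23.573011
base pitch p_b = π·m·cos α = 6.775035
CR = (19.202720 + 23.573011 − 77.385915·sin 25.08262°)/6.775035 = 1.471568
contact ratio ≈ 1.4716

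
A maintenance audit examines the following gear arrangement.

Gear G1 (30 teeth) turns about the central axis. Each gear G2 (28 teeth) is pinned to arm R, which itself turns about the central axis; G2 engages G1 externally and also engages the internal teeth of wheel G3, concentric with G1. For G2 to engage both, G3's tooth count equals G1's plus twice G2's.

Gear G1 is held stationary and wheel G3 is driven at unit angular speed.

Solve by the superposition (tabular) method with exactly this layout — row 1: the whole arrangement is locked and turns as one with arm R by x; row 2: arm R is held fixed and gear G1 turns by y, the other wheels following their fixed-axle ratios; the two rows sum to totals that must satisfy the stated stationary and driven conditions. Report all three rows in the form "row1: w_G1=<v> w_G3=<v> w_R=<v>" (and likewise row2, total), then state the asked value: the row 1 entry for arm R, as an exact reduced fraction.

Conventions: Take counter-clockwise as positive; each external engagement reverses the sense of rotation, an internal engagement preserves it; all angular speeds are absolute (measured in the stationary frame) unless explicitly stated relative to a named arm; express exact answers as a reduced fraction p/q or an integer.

row1: w_G1=43/58 w_G3=43/58 w_R=43/58
row2: w_G1=-43/58 w_G3=15/58 w_R=0
total: w_G1=0 w_G3=1 w_R=43/58
asked value: 43/58

recognized (axles ride arm R): planetary set, 30/28/86 teeth
row 1: whole set turns with the arm by x
row 2 (arm held, sun turns y): ω_ring = −(30/86)·y, ω_arm = 0
boundary: total ω_sun = x + y = 0 and total ω_ring = x − (30/86)·y = 1  ⇒  y = -43/58, x = 43/58
row 2 ring = −(30/86)·(-43/58) = 15/58
totals (row 1 + row 2): sun 43/58 + (-43/58) = 0, ring 43/58 + 15/58 = 1, arm 43/58 + 0 = 43/58
asked cell (row1, arm) = 43/58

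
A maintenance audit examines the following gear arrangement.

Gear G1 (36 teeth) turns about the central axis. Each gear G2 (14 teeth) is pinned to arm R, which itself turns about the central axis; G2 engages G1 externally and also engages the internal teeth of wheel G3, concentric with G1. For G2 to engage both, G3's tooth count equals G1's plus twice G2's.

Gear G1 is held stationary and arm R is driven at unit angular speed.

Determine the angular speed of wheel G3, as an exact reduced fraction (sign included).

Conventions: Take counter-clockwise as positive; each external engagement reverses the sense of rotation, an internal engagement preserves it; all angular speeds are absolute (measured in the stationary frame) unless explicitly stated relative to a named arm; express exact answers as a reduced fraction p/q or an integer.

25/16

recognized (axles ride arm R): planetary set, 36/14/64 teeth
ring teeth: 36 + 2·14 = 64
36(ω_sun−ω_arm) = −64(ω_ring−ω_arm),  ω_sun = 0, ω_arm = 1
ω_ring = 1 − (36/64)(0−1) = 25/16
exact speed ratio = 25/16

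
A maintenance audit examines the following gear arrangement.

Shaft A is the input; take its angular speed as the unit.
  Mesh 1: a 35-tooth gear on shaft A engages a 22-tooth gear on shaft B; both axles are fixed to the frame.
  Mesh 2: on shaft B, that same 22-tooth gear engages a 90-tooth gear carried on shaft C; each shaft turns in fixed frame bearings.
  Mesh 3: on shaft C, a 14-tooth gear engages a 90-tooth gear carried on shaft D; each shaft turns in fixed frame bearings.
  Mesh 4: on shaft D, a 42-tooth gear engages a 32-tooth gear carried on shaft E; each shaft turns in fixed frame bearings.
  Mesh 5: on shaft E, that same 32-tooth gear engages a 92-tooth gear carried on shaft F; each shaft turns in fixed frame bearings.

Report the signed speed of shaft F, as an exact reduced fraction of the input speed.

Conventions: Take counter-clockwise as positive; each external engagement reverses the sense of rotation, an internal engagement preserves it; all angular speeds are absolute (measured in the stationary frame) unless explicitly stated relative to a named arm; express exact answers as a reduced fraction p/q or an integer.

5-mesh fixed-axis compound train (all bearings frame-fixed)
mesh 1 [35T→22T]: |ω|/ω_in = 1×35/22 = 35/22, sense flips to −
mesh 2 [22T→90T]: |ω|/ω_in = (35/22)×22/90 = 7/18, sense flips to +
mesh 3 [14T→90T]: |ω|/ω_in = (7/18)×14/90 = 49/810, sense flips to −
mesh 4 [42T→32T]: |ω|/ω_in = (49/810)×42/32 = 343/4320, sense flips to +
mesh 5 [32T→92T]: |ω|/ω_in = (343/4320)×32/92 = 343/12420, sense flips to −
signed output speed (× input speed) = -343/12420

-343/12420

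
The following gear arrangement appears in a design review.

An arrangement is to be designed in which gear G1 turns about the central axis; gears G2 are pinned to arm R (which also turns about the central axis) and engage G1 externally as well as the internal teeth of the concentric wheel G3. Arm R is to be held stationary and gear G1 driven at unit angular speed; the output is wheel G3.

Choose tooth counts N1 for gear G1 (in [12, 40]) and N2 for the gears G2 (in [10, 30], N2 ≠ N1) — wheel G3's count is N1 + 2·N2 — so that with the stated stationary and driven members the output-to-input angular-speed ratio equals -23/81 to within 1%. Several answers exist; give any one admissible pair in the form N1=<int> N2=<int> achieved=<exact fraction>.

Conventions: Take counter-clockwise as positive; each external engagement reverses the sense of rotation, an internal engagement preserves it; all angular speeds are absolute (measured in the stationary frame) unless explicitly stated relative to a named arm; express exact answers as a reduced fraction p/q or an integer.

planetary set to be sized for -23/81 (Willis relation)
Willis with ω_arm = 0: ω_ring/ω_sun = −N1/N3; set equal to -23/81  ⇒  N3/N1 = −1/(-23/81) = 81/23
N3 = N1 + 2·N2  ⇒  N2/N1 = (N3/N1 − 1)/2 = (81/23 − 1)/2 = 29/23
smallest multiple with N1 ≥ 12 and N2 ≥ 10: k = 1  ⇒  N1 = 1·23 = 23, N2 = 1·29 = 29 (N1 ≤ 40, N2 ≤ 30, N2 ≠ N1 ✓), N3 = 23 + 2·29 = 81
check: −N1/N3 with N1 = 23, N3 = 81 gives -23/81; |achieved − target| = 0 ≤ 23/8100 ✓

N1=23 N2=29 achieved=-23/81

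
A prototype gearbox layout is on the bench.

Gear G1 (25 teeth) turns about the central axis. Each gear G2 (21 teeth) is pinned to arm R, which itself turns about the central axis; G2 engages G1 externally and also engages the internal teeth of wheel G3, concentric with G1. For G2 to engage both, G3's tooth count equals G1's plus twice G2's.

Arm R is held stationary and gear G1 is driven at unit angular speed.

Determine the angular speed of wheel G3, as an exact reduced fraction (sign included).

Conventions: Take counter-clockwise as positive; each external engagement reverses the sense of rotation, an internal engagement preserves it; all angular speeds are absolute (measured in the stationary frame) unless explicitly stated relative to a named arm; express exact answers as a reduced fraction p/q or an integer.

-25/67

recognized (axles ride arm R): planetary set, 25/21/67 teeth
ring teeth: 25 + 2·21 = 67
25(ω_sun−ω_arm) = −67(ω_ring−ω_arm),  ω_arm = 0, ω_sun = 1
ω_ring = 0 − (25/67)(1−0) = -25/67
exact speed ratio = -25/67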